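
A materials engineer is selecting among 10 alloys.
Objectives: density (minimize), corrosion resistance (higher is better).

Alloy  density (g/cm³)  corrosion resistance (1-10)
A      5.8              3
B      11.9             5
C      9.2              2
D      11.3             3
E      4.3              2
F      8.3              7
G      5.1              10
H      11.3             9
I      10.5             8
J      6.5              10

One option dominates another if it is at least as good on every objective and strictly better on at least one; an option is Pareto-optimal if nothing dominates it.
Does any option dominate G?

No

A: worse on density (5.8 vs 5.1).
B: worse on density (11.9 vs 5.1).
C: worse on density (9.2 vs 5.1).
D: worse on density (11.3 vs 5.1).
E: worse on corrosion resistance (2 vs 10).
F: worse on density (8.3 vs 5.1).
H: worse on density (11.3 vs 5.1).
I: worse on density (10.5 vs 5.1).
J: worse on density (6.5 vs 5.1).
No option is at least as good as G on every objective and strictly better on one.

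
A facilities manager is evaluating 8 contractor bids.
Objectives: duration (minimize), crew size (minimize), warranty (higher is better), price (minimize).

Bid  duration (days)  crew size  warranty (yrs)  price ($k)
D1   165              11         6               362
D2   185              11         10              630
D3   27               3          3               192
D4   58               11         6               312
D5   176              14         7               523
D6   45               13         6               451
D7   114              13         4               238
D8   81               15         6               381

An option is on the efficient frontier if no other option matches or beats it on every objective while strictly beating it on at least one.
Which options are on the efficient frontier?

D1: dominated by D4 (duration 58≤165, crew size 11≤11, warranty 6≥6, price 312≤362).
D2: not dominated (best warranty).
D3: not dominated (best duration).
D4: not dominated.
D5: not dominated.
D6: not dominated.
D7: not dominated.
D8: dominated by D4 (duration 58≤81, crew size 11≤15, warranty 6≥6, price 312≤381).

D2, D3, D4, D5, D6, D7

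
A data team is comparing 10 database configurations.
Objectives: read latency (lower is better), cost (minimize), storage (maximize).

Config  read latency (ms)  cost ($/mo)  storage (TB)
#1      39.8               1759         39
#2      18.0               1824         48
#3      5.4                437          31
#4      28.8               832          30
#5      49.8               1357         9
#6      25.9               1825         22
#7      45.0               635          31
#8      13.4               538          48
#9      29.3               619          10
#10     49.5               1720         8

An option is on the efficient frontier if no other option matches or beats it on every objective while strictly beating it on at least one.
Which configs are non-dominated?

#3, #8

#1: dominated by #8 (read latency 13.4≤39.8, cost 538≤1759, storage 48≥39).
#2: dominated by #8 (read latency 13.4≤18.0, cost 538≤1824, storage 48≥48).
#3: not dominated (best read latency).
#4: dominated by #3 (read latency 5.4≤28.8, cost 437≤832, storage 31≥30).
#5: dominated by #3 (read latency 5.4≤49.8, cost 437≤1357, storage 31≥9).
#6: dominated by #2 (read latency 18.0≤25.9, cost 1824≤1825, storage 48≥22).
#7: dominated by #3 (read latency 5.4≤45.0, cost 437≤635, storage 31≥31).
#8: not dominated.
#9: dominated by #3 (read latency 5.4≤29.3, cost 437≤619, storage 31≥10).
#10: dominated by #3 (read latency 5.4≤49.5, cost 437≤1720, storage 31≥8).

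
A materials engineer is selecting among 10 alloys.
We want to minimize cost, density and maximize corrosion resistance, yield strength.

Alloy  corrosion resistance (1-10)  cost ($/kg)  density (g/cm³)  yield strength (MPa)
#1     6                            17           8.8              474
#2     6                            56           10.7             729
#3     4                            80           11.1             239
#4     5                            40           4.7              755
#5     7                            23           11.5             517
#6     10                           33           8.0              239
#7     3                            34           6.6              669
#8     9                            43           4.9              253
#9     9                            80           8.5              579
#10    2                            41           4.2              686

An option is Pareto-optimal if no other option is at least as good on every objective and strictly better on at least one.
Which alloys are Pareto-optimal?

#1: not dominated (best cost).
#2: not dominated.
#3: dominated by #1 (corrosion resistance 6≥4, cost 17≤80, density 8.8≤11.1, yield strength 474≥239).
#4: not dominated (best yield strength).
#5: not dominated.
#6: not dominated (best corrosion resistance).
#7: not dominated.
#8: not dominated.
#9: not dominated.
#10: not dominated (best density).

#1, #2, #4, #5, #6, #7, #8, #9, #10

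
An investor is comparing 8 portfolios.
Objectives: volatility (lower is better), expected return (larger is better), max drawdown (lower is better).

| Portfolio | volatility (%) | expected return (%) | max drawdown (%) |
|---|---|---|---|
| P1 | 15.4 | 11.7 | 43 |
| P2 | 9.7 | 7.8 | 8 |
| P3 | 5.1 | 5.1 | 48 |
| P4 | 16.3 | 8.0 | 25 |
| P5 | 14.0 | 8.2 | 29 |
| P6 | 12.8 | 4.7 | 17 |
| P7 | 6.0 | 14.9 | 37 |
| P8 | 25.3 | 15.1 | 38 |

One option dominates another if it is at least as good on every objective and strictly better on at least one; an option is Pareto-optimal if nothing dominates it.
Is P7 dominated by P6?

No

P6 vs P7: P6 is worse on volatility (12.8 vs 6.0), so it does not dominate P7.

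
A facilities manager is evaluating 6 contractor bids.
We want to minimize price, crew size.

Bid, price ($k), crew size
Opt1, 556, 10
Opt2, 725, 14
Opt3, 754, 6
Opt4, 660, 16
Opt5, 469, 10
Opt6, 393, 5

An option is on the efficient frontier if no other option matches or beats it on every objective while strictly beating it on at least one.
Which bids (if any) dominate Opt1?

Opt5, Opt6

Opt5: price 469≤556, crew size 10≤10 — dominates Opt1.
Opt6: price 393≤556, crew size 5≤10 — dominates Opt1.
Others (Opt2, Opt3, Opt4) are each worse than Opt1 on at least one objective.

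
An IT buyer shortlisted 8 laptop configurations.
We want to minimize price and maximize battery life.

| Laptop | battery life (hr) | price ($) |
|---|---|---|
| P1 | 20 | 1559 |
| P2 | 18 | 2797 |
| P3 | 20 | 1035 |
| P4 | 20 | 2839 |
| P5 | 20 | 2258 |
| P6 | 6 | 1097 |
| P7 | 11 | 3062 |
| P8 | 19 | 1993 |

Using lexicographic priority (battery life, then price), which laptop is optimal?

First maximize battery life: best is 20, kept {P1, P3, P4, P5}.
Then minimize price: best is 1035, kept {P3}.

P3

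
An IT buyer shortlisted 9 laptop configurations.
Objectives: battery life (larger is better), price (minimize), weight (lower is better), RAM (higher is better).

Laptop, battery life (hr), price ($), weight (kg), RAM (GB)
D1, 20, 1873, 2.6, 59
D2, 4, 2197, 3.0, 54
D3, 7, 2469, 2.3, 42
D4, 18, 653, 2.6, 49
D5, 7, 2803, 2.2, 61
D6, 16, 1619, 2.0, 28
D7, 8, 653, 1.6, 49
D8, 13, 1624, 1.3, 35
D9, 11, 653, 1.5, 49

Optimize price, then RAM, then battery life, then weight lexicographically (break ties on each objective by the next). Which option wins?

First minimize price: best is 653, kept {D4, D7, D9}.
Then maximize RAM: best is 49, kept {D4, D7, D9}.
Then maximize battery life: best is 18, kept {D4}.

D4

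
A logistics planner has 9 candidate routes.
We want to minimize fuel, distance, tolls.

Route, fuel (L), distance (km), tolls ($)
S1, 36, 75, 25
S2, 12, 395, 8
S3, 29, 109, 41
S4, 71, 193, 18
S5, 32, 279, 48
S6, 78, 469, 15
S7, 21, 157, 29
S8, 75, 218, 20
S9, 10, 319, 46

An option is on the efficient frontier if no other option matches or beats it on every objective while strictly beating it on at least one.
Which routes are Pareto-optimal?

S1: not dominated (best distance).
S2: not dominated (best tolls).
S3: not dominated.
S4: not dominated.
S5: dominated by S3 (fuel 29≤32, distance 109≤279, tolls 41≤48).
S6: dominated by S2 (fuel 12≤78, distance 395≤469, tolls 8≤15).
S7: not dominated.
S8: dominated by S4 (fuel 71≤75, distance 193≤218, tolls 18≤20).
S9: not dominated (best fuel).

S1, S2, S3, S4, S7, S9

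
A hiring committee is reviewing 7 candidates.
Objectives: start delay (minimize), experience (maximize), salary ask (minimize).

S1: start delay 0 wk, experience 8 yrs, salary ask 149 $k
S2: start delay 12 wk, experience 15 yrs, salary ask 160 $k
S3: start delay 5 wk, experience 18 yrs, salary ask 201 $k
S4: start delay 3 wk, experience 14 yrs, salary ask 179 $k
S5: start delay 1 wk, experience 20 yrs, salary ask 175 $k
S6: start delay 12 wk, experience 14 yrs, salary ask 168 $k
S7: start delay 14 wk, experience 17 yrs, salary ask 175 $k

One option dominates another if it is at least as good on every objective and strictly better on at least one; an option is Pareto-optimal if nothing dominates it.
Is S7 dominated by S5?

Yes

S5 vs S7: start delay 1≤14, experience 20≥17, salary ask 175≤175 — S5 is at least as good on every objective with at least one strict improvement.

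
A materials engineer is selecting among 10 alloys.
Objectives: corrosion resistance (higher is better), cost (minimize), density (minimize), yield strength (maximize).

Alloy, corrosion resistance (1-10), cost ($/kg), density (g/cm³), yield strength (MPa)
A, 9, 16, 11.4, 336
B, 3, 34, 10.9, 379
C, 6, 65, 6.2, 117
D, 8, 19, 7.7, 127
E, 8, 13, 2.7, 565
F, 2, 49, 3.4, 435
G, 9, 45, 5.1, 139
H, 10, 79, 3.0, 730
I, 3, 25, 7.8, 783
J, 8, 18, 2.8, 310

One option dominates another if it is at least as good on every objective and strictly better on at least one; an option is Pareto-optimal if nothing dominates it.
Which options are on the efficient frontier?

A, E, G, H, I

A: not dominated.
B: dominated by E (corrosion resistance 8≥3, cost 13≤34, density 2.7≤10.9, yield strength 565≥379).
C: dominated by E (corrosion resistance 8≥6, cost 13≤65, density 2.7≤6.2, yield strength 565≥117).
D: dominated by E (corrosion resistance 8≥8, cost 13≤19, density 2.7≤7.7, yield strength 565≥127).
E: not dominated (best cost).
F: dominated by E (corrosion resistance 8≥2, cost 13≤49, density 2.7≤3.4, yield strength 565≥435).
G: not dominated.
H: not dominated (best corrosion resistance).
I: not dominated (best yield strength).
J: dominated by E (corrosion resistance 8≥8, cost 13≤18, density 2.7≤2.8, yield strength 565≥310).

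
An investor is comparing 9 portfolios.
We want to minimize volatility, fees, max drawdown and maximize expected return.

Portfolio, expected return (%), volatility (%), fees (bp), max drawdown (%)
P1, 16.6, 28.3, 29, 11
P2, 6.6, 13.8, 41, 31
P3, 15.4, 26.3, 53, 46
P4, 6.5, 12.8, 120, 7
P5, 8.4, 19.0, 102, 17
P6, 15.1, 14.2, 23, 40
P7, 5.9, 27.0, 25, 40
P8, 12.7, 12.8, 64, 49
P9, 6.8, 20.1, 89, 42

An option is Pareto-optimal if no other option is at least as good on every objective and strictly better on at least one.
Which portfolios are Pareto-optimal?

P1: not dominated (best expected return).
P2: not dominated.
P3: not dominated.
P4: not dominated (best max drawdown).
P5: not dominated.
P6: not dominated (best fees).
P7: dominated by P6 (expected return 15.1≥5.9, volatility 14.2≤27.0, fees 23≤25, max drawdown 40≤40).
P8: not dominated.
P9: dominated by P6 (expected return 15.1≥6.8, volatility 14.2≤20.1, fees 23≤89, max drawdown 40≤42).

P1, P2, P3, P4, P5, P6, P8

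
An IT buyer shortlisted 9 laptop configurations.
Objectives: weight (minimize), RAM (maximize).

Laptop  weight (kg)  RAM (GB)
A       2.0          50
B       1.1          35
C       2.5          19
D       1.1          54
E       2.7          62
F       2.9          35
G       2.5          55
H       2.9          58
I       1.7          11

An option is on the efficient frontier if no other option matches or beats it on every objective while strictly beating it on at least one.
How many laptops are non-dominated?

3

A: dominated by D (weight 1.1≤2.0, RAM 54≥50).
B: dominated by D (weight 1.1≤1.1, RAM 54≥35).
C: dominated by A (weight 2.0≤2.5, RAM 50≥19).
D: not dominated.
E: not dominated (best RAM).
F: dominated by A (weight 2.0≤2.9, RAM 50≥35).
G: not dominated.
H: dominated by E (weight 2.7≤2.9, RAM 62≥58).
I: dominated by B (weight 1.1≤1.7, RAM 35≥11).
Pareto-optimal: D, E, G → 3.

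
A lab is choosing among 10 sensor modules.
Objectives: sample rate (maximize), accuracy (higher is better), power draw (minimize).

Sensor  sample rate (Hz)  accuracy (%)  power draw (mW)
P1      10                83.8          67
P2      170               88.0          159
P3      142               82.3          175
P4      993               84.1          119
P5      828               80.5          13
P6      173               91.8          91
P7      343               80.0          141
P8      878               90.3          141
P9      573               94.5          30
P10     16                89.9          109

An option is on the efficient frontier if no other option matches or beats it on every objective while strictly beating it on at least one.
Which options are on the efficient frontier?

P1: dominated by P9 (sample rate 573≥10, accuracy 94.5≥83.8, power draw 30≤67).
P2: dominated by P6 (sample rate 173≥170, accuracy 91.8≥88.0, power draw 91≤159).
P3: dominated by P2 (sample rate 170≥142, accuracy 88.0≥82.3, power draw 159≤175).
P4: not dominated (best sample rate).
P5: not dominated (best power draw).
P6: dominated by P9 (sample rate 573≥173, accuracy 94.5≥91.8, power draw 30≤91).
P7: dominated by P4 (sample rate 993≥343, accuracy 84.1≥80.0, power draw 119≤141).
P8: not dominated.
P9: not dominated (best accuracy).
P10: dominated by P6 (sample rate 173≥16, accuracy 91.8≥89.9, power draw 91≤109).

P4, P5, P8, P9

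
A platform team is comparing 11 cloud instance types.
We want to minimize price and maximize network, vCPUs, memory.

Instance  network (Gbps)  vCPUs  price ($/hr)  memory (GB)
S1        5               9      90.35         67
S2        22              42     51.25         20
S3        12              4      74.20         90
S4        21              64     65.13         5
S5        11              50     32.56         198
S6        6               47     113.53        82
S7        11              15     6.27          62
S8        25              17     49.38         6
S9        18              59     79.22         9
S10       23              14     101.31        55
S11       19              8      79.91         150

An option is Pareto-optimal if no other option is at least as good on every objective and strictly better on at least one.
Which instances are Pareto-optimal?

S1: dominated by S5 (network 11≥5, vCPUs 50≥9, price 32.56≤90.35, memory 198≥67).
S2: not dominated.
S3: not dominated.
S4: not dominated (best vCPUs).
S5: not dominated (best memory).
S6: dominated by S5 (network 11≥6, vCPUs 50≥47, price 32.56≤113.53, memory 198≥82).
S7: not dominated (best price).
S8: not dominated (best network).
S9: not dominated.
S10: not dominated.
S11: not dominated.

S2, S3, S4, S5, S7, S8, S9, S10, S11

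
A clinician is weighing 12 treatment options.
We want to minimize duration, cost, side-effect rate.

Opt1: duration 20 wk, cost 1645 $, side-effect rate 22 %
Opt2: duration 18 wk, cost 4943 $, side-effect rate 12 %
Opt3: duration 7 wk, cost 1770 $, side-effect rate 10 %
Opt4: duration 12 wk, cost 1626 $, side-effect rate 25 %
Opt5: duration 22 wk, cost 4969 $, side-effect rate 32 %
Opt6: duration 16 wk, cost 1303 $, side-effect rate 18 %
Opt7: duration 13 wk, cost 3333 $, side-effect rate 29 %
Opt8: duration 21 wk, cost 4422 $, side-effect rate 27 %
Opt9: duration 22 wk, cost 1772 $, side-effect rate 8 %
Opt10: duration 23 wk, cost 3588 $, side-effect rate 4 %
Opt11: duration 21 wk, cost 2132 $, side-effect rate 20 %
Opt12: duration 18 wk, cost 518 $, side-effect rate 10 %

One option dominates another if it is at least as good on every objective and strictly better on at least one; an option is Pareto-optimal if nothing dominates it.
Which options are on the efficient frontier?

Opt1: dominated by Opt6 (duration 16≤20, cost 1303≤1645, side-effect rate 18≤22).
Opt2: dominated by Opt3 (duration 7≤18, cost 1770≤4943, side-effect rate 10≤12).
Opt3: not dominated (best duration).
Opt4: not dominated.
Opt5: dominated by Opt1 (duration 20≤22, cost 1645≤4969, side-effect rate 22≤32).
Opt6: not dominated.
Opt7: dominated by Opt3 (duration 7≤13, cost 1770≤3333, side-effect rate 10≤29).
Opt8: dominated by Opt1 (duration 20≤21, cost 1645≤4422, side-effect rate 22≤27).
Opt9: not dominated.
Opt10: not dominated (best side-effect rate).
Opt11: dominated by Opt3 (duration 7≤21, cost 1770≤2132, side-effect rate 10≤20).
Opt12: not dominated (best cost).

Opt3, Opt4, Opt6, Opt9, Opt10, Opt12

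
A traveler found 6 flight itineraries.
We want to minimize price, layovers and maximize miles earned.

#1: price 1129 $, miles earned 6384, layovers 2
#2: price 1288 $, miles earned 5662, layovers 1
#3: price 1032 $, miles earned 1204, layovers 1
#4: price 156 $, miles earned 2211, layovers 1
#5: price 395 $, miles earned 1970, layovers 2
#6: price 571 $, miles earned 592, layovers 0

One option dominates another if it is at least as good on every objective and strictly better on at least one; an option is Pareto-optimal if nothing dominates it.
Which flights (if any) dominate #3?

#4: price 156≤1032, miles earned 2211≥1204, layovers 1≤1 — dominates #3.
Others (#1, #2, #5, #6) are each worse than #3 on at least one objective.

#4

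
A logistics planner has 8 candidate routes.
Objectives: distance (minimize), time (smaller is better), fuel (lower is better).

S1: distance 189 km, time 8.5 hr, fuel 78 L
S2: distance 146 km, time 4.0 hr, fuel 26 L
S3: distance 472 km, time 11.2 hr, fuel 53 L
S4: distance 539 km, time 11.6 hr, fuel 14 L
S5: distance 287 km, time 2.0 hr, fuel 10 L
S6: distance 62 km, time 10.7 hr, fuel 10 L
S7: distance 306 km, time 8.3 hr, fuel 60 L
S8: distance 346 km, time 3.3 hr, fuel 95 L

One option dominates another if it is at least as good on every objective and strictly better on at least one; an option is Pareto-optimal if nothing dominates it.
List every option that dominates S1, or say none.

S2: distance 146≤189, time 4.0≤8.5, fuel 26≤78 — dominates S1.
Others (S3, S4, S5, S6, S7, S8) are each worse than S1 on at least one objective.

S2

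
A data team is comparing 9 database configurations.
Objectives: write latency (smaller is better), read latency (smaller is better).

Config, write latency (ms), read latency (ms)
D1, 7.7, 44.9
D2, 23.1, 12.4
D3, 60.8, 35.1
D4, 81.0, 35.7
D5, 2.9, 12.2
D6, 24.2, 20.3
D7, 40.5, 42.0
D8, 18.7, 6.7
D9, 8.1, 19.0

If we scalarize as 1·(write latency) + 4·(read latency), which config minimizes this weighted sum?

D1: 1·7.7 + 4·44.9 = 187.3
D2: 1·23.1 + 4·12.4 = 72.7
D3: 1·60.8 + 4·35.1 = 201.2
D4: 1·81.0 + 4·35.7 = 223.8
D5: 1·2.9 + 4·12.2 = 51.7
D6: 1·24.2 + 4·20.3 = 105.4
D7: 1·40.5 + 4·42.0 = 208.5
D8: 1·18.7 + 4·6.7 = 45.5
D9: 1·8.1 + 4·19.0 = 84.1
Lowest: D8 at 45.5.

D8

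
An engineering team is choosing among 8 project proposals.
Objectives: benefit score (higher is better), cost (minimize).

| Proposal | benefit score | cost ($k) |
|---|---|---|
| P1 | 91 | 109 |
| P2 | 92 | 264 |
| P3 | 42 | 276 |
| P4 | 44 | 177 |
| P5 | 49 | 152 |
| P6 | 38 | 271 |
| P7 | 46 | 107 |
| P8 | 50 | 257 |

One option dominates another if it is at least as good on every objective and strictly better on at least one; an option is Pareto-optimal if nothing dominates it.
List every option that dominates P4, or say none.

P1: benefit score 91≥44, cost 109≤177 — dominates P4.
P5: benefit score 49≥44, cost 152≤177 — dominates P4.
P7: benefit score 46≥44, cost 107≤177 — dominates P4.
Others (P2, P3, P6, P8) are each worse than P4 on at least one objective.

P1, P5, P7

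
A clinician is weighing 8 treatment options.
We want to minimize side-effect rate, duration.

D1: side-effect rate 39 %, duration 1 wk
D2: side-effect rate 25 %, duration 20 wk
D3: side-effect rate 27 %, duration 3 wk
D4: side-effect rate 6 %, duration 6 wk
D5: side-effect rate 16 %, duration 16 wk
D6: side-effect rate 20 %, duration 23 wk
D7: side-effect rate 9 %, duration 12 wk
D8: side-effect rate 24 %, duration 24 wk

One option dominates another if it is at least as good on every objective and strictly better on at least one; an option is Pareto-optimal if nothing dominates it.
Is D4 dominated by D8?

No

D8 vs D4: D8 is worse on side-effect rate (24 vs 6), so it does not dominate D4.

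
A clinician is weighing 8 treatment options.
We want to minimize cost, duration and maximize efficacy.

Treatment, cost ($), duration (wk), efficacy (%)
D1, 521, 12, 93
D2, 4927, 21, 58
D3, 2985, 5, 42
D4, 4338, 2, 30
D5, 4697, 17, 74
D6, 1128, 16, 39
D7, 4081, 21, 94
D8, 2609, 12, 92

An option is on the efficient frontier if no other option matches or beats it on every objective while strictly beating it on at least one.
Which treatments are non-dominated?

D1: not dominated (best cost).
D2: dominated by D1 (cost 521≤4927, duration 12≤21, efficacy 93≥58).
D3: not dominated.
D4: not dominated (best duration).
D5: dominated by D1 (cost 521≤4697, duration 12≤17, efficacy 93≥74).
D6: dominated by D1 (cost 521≤1128, duration 12≤16, efficacy 93≥39).
D7: not dominated (best efficacy).
D8: dominated by D1 (cost 521≤2609, duration 12≤12, efficacy 93≥92).

D1, D3, D4, D7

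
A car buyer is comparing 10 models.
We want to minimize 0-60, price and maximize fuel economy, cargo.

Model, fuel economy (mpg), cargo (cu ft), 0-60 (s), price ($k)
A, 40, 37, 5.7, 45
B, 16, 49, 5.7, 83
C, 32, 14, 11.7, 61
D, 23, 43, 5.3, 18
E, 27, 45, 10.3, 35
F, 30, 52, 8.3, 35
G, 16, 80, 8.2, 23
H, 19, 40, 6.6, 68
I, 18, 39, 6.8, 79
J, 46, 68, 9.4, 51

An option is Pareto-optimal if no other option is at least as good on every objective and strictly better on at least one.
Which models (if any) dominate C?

A: fuel economy 40≥32, cargo 37≥14, 0-60 5.7≤11.7, price 45≤61 — dominates C.
J: fuel economy 46≥32, cargo 68≥14, 0-60 9.4≤11.7, price 51≤61 — dominates C.
Others (B, D, E, F, G, H, I) are each worse than C on at least one objective.

A, J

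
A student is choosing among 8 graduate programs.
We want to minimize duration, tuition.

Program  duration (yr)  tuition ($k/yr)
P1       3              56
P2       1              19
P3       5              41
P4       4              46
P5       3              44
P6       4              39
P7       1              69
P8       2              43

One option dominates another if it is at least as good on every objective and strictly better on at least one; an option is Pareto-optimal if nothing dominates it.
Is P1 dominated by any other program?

P2 vs P1: duration 1≤3, tuition 19≤56 — P2 is at least as good on every objective and strictly better on at least one, so P2 dominates P1.

Yes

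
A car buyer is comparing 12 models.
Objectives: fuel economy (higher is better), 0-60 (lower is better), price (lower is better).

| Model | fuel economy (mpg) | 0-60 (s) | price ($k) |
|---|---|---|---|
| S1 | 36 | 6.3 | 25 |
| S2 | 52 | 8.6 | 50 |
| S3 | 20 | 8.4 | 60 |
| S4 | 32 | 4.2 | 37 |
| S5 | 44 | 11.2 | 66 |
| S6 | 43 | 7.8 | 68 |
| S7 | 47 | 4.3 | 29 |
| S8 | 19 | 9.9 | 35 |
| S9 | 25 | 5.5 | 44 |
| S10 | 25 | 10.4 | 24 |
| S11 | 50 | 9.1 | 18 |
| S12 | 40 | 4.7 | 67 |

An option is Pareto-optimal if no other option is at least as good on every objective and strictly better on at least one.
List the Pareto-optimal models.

S1: not dominated.
S2: not dominated (best fuel economy).
S3: dominated by S1 (fuel economy 36≥20, 0-60 6.3≤8.4, price 25≤60).
S4: not dominated (best 0-60).
S5: dominated by S2 (fuel economy 52≥44, 0-60 8.6≤11.2, price 50≤66).
S6: dominated by S7 (fuel economy 47≥43, 0-60 4.3≤7.8, price 29≤68).
S7: not dominated.
S8: dominated by S1 (fuel economy 36≥19, 0-60 6.3≤9.9, price 25≤35).
S9: dominated by S4 (fuel economy 32≥25, 0-60 4.2≤5.5, price 37≤44).
S10: dominated by S11 (fuel economy 50≥25, 0-60 9.1≤10.4, price 18≤24).
S11: not dominated (best price).
S12: dominated by S7 (fuel economy 47≥40, 0-60 4.3≤4.7, price 29≤67).

S1, S2, S4, S7, S11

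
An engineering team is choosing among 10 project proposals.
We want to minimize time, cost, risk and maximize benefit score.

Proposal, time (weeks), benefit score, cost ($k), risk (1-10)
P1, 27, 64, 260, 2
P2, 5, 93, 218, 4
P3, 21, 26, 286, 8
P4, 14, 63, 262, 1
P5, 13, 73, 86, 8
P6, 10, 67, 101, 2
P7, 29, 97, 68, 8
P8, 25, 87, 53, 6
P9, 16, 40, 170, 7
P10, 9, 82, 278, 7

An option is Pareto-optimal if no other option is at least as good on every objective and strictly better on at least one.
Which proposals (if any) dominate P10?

P2

P2: time 5≤9, benefit score 93≥82, cost 218≤278, risk 4≤7 — dominates P10.
Others (P1, P3, P4, P5, P6, P7, P8, P9) are each worse than P10 on at least one objective.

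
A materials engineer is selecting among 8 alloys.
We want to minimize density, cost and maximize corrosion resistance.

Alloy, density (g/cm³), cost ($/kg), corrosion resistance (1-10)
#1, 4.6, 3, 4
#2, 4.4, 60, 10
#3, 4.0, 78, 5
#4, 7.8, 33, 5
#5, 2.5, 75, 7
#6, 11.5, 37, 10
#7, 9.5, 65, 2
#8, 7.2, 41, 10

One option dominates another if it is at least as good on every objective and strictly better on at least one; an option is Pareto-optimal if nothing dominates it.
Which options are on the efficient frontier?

#1, #2, #4, #5, #6, #8

#1: not dominated (best cost).
#2: not dominated.
#3: dominated by #5 (density 2.5≤4.0, cost 75≤78, corrosion resistance 7≥5).
#4: not dominated.
#5: not dominated (best density).
#6: not dominated.
#7: dominated by #1 (density 4.6≤9.5, cost 3≤65, corrosion resistance 4≥2).
#8: not dominated.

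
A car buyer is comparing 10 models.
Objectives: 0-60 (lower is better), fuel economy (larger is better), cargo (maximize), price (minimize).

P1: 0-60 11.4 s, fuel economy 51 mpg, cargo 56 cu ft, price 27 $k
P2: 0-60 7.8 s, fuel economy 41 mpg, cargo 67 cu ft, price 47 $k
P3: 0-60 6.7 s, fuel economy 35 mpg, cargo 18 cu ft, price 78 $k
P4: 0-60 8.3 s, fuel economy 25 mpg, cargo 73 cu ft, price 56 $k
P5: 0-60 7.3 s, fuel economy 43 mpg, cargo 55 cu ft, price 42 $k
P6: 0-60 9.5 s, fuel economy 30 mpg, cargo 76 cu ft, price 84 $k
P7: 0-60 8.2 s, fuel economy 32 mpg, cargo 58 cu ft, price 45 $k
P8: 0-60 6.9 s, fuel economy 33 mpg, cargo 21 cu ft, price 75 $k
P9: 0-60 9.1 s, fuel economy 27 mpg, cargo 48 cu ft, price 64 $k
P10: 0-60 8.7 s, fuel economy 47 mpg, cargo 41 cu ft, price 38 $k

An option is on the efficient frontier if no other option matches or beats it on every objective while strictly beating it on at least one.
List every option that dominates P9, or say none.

P2, P5, P7

P2: 0-60 7.8≤9.1, fuel economy 41≥27, cargo 67≥48, price 47≤64 — dominates P9.
P5: 0-60 7.3≤9.1, fuel economy 43≥27, cargo 55≥48, price 42≤64 — dominates P9.
P7: 0-60 8.2≤9.1, fuel economy 32≥27, cargo 58≥48, price 45≤64 — dominates P9.
Others (P1, P3, P4, P6, P8, P10) are each worse than P9 on at least one objective.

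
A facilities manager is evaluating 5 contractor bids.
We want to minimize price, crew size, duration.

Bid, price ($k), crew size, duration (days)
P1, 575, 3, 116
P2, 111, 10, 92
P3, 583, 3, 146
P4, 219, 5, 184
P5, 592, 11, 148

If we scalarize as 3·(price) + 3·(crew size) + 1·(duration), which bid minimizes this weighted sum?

P1: 3·575 + 3·3 + 1·116 = 1850
P2: 3·111 + 3·10 + 1·92 = 455
P3: 3·583 + 3·3 + 1·146 = 1904
P4: 3·219 + 3·5 + 1·184 = 856
P5: 3·592 + 3·11 + 1·148 = 1957
Lowest: P2 at 455.

P2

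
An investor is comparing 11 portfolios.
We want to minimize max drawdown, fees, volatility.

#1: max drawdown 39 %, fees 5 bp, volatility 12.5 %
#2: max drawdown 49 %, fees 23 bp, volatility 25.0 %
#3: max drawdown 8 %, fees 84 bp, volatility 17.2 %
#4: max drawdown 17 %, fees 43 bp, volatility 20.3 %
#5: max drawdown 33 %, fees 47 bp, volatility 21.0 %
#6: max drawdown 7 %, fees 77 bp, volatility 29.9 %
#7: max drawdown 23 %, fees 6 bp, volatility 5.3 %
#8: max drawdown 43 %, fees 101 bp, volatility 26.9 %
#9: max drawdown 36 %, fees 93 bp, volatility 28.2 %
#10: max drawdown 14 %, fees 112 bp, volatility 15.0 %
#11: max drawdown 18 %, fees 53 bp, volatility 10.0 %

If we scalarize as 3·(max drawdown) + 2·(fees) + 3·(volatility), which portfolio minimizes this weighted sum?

#7

#1: 3·39 + 2·5 + 3·12.5 = 164.5
#2: 3·49 + 2·23 + 3·25.0 = 268.0
#3: 3·8 + 2·84 + 3·17.2 = 243.6
#4: 3·17 + 2·43 + 3·20.3 = 197.9
#5: 3·33 + 2·47 + 3·21.0 = 256.0
#6: 3·7 + 2·77 + 3·29.9 = 264.7
#7: 3·23 + 2·6 + 3·5.3 = 96.9
#8: 3·43 + 2·101 + 3·26.9 = 411.7
#9: 3·36 + 2·93 + 3·28.2 = 378.6
#10: 3·14 + 2·112 + 3·15.0 = 311.0
#11: 3·18 + 2·53 + 3·10.0 = 190.0
Lowest: #7 at 96.9.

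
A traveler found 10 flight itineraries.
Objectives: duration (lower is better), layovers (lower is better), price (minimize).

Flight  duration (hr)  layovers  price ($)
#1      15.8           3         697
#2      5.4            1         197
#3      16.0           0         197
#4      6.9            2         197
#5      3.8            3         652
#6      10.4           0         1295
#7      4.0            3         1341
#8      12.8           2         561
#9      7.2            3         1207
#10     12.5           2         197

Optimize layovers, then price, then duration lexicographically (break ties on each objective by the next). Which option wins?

First minimize layovers: best is 0, kept {#3, #6}.
Then minimize price: best is 197, kept {#3}.

#3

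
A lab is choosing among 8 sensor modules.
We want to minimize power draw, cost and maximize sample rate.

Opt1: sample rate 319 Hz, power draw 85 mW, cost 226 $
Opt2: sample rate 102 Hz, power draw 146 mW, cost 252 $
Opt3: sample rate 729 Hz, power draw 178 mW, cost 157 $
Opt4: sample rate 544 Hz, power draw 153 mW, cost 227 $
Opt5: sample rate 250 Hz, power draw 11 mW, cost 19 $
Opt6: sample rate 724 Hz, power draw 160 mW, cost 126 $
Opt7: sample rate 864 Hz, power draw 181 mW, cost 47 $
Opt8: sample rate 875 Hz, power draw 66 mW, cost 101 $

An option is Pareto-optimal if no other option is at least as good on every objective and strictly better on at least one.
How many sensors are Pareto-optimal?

Opt1: dominated by Opt8 (sample rate 875≥319, power draw 66≤85, cost 101≤226).
Opt2: dominated by Opt1 (sample rate 319≥102, power draw 85≤146, cost 226≤252).
Opt3: dominated by Opt8 (sample rate 875≥729, power draw 66≤178, cost 101≤157).
Opt4: dominated by Opt8 (sample rate 875≥544, power draw 66≤153, cost 101≤227).
Opt5: not dominated (best power draw).
Opt6: dominated by Opt8 (sample rate 875≥724, power draw 66≤160, cost 101≤126).
Opt7: not dominated.
Opt8: not dominated (best sample rate).
Pareto-optimal: Opt5, Opt7, Opt8 → 3.

3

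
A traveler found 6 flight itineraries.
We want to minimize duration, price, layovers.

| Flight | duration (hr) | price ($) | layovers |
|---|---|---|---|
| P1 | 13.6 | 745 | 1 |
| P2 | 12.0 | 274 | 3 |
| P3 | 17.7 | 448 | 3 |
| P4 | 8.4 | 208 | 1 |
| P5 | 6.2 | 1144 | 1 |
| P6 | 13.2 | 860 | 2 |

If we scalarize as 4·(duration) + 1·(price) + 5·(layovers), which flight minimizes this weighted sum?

P1: 4·13.6 + 1·745 + 5·1 = 804.4
P2: 4·12.0 + 1·274 + 5·3 = 337.0
P3: 4·17.7 + 1·448 + 5·3 = 533.8
P4: 4·8.4 + 1·208 + 5·1 = 246.6
P5: 4·6.2 + 1·1144 + 5·1 = 1173.8
P6: 4·13.2 + 1·860 + 5·2 = 922.8
Lowest: P4 at 246.6.

P4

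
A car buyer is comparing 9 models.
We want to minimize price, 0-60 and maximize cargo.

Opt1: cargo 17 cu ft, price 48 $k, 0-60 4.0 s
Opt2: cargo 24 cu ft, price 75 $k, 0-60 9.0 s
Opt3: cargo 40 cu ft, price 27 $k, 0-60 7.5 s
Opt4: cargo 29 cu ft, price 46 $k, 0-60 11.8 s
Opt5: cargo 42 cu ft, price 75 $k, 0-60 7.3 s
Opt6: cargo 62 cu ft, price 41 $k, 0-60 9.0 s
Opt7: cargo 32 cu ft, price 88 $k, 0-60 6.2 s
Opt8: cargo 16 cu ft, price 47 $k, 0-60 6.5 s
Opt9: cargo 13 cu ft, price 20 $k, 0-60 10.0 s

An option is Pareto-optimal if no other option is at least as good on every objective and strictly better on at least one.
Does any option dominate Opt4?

Yes

Opt3 vs Opt4: cargo 40≥29, price 27≤46, 0-60 7.5≤11.8 — Opt3 is at least as good on every objective and strictly better on at least one, so Opt3 dominates Opt4.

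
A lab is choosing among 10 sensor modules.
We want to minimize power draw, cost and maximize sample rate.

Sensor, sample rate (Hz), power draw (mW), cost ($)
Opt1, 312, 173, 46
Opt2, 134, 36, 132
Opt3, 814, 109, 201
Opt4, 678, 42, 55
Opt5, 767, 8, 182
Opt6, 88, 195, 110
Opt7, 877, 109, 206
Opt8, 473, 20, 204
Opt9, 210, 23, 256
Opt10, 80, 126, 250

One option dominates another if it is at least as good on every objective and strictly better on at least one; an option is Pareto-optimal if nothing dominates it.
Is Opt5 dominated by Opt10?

No

Opt10 vs Opt5: Opt10 is worse on sample rate (80 vs 767), so it does not dominate Opt5.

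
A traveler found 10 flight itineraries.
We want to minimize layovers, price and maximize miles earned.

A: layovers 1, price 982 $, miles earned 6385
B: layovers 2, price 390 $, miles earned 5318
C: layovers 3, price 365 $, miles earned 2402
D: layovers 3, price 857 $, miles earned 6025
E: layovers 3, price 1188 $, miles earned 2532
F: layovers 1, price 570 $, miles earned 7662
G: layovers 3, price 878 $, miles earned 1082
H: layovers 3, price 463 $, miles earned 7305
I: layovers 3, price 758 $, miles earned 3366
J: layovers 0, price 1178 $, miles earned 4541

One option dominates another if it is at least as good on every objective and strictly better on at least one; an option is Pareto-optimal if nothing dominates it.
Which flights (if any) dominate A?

F: layovers 1≤1, price 570≤982, miles earned 7662≥6385 — dominates A.
Others (B, C, D, E, G, H, I, J) are each worse than A on at least one objective.

F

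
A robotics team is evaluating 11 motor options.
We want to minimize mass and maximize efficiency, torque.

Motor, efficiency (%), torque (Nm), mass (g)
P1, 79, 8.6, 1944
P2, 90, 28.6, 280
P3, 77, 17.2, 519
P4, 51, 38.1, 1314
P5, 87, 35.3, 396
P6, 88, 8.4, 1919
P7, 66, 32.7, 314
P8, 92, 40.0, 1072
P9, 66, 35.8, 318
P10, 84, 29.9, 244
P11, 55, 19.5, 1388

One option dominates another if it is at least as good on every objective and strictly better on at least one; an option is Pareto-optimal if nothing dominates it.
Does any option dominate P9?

P1: worse on torque (8.6 vs 35.8).
P2: worse on torque (28.6 vs 35.8).
P3: worse on torque (17.2 vs 35.8).
P4: worse on efficiency (51 vs 66).
P5: worse on torque (35.3 vs 35.8).
P6: worse on torque (8.4 vs 35.8).
P7: worse on torque (32.7 vs 35.8).
P8: worse on mass (1072 vs 318).
P10: worse on torque (29.9 vs 35.8).
P11: worse on efficiency (55 vs 66).
No option is at least as good as P9 on every objective and strictly better on one.

No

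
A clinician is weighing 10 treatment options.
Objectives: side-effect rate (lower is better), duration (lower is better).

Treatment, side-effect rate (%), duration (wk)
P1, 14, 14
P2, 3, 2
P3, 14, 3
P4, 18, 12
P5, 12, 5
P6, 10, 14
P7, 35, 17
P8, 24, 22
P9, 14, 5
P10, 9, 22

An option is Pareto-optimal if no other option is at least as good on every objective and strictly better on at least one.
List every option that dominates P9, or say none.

P2, P3, P5

P2: side-effect rate 3≤14, duration 2≤5 — dominates P9.
P3: side-effect rate 14≤14, duration 3≤5 — dominates P9.
P5: side-effect rate 12≤14, duration 5≤5 — dominates P9.
Others (P1, P4, P6, P7, P8, P10) are each worse than P9 on at least one objective.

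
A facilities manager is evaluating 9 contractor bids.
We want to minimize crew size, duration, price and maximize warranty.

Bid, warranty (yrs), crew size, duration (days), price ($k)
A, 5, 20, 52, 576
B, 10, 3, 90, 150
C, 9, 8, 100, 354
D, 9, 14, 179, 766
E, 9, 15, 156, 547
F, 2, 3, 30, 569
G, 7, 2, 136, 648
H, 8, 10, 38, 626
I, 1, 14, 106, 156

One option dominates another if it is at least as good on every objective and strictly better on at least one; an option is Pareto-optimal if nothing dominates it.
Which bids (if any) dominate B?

none

A: worse on warranty (5 vs 10).
C: worse on warranty (9 vs 10).
D: worse on warranty (9 vs 10).
E: worse on warranty (9 vs 10).
F: worse on warranty (2 vs 10).
G: worse on warranty (7 vs 10).
H: worse on warranty (8 vs 10).
I: worse on warranty (1 vs 10).
No option dominates B.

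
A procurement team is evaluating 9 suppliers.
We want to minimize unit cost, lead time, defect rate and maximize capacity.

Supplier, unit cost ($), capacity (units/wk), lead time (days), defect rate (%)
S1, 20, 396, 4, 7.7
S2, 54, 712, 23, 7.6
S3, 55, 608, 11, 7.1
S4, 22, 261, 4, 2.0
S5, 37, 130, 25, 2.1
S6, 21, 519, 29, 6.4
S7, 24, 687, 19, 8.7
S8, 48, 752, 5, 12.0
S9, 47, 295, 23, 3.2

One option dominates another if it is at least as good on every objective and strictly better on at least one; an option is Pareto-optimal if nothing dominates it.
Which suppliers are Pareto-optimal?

S1, S2, S3, S4, S6, S7, S8, S9

S1: not dominated (best unit cost).
S2: not dominated.
S3: not dominated.
S4: not dominated (best defect rate).
S5: dominated by S4 (unit cost 22≤37, capacity 261≥130, lead time 4≤25, defect rate 2.0≤2.1).
S6: not dominated.
S7: not dominated.
S8: not dominated (best capacity).
S9: not dominated.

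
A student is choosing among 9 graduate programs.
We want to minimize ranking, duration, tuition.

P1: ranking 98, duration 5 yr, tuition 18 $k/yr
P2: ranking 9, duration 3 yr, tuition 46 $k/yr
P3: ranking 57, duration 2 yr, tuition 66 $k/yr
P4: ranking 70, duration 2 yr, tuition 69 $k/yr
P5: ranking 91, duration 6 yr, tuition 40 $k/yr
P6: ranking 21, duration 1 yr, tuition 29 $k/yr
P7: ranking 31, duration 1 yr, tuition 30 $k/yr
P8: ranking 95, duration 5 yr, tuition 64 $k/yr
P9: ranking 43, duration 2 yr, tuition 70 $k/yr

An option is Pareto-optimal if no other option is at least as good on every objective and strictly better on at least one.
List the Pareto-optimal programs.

P1: not dominated (best tuition).
P2: not dominated (best ranking).
P3: dominated by P6 (ranking 21≤57, duration 1≤2, tuition 29≤66).
P4: dominated by P3 (ranking 57≤70, duration 2≤2, tuition 66≤69).
P5: dominated by P6 (ranking 21≤91, duration 1≤6, tuition 29≤40).
P6: not dominated.
P7: dominated by P6 (ranking 21≤31, duration 1≤1, tuition 29≤30).
P8: dominated by P2 (ranking 9≤95, duration 3≤5, tuition 46≤64).
P9: dominated by P6 (ranking 21≤43, duration 1≤2, tuition 29≤70).

P1, P2, P6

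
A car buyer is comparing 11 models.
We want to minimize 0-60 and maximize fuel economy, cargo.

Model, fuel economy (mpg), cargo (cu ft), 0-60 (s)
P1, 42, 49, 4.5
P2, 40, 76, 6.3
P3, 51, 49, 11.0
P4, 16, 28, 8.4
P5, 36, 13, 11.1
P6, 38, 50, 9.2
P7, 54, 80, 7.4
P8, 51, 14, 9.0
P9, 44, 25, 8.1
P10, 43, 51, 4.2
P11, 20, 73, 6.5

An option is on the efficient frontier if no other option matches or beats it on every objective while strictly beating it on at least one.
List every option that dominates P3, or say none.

P7

P7: fuel economy 54≥51, cargo 80≥49, 0-60 7.4≤11.0 — dominates P3.
Others (P1, P2, P4, P5, P6, P8, P9, P10, P11) are each worse than P3 on at least one objective.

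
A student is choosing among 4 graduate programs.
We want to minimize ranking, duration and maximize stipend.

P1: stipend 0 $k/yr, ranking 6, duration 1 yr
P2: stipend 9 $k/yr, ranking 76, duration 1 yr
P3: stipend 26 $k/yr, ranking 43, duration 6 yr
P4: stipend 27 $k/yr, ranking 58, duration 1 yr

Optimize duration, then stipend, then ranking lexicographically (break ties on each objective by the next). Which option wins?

P4

First minimize duration: best is 1, kept {P1, P2, P4}.
Then maximize stipend: best is 27, kept {P4}.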